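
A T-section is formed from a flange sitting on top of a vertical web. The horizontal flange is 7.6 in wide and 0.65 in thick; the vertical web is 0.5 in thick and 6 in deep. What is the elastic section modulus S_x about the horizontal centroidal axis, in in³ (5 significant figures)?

S_x ≈ 5.8810 in³

Decompose the section into non-overlapping parts with the origin at the bottom-left of its bounding rectangle.
Flange: 7.6 × 0.65, A = 4.94 in², y = 6.325 in, Ī = 0.1739292 in⁴.
Web: 0.5 × 6, A = 3 in², y = 3 in, Ī = 9 in⁴.
Centroid: ȳ = ΣA·y / ΣA = 5.068703 in.
Transfer each piece to the horizontal centroidal axis using Ī + A·d² with d = y − 5.068703:
  flange: d = 1.256297 in → contributes +7.970646 in⁴
  web: d = -2.068703 in → contributes +21.83859 in⁴
Total I = 29.80924 in⁴.
Extreme fibre distance c = 5.068703 in; S = I/c = 5.881039 in³.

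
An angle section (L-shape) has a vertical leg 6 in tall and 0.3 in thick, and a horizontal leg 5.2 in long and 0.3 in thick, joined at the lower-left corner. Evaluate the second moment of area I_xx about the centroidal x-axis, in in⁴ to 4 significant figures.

Split into non-overlapping primitives; take the origin at the lower-left of the bounding box.
Vertical leg: 0.3 × 6, A = 1.8 in², y = 3 in, Ī = 5.4 in⁴.
Horizontal leg (remainder): 4.9 × 0.3, A = 1.47 in², y = 0.15 in, Ī = 0.011025 in⁴.
Centroid: ȳ = ΣA·y / ΣA = 1.71881 in.
Transfer each piece to the centroidal x-axis using Ī + A·d² with d = y − 1.71881:
  vertical leg: d = 1.28119 in → contributes +8.35462 in⁴
  horizontal leg (remainder): d = -1.56881 in → contributes +3.62893 in⁴
Total I = 11.9835 in⁴.

I_xx ≈ 11.98 in⁴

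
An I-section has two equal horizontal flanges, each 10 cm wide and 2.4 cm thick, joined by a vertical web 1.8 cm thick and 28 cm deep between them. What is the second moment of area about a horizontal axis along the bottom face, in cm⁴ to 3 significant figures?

Decompose the section into non-overlapping parts with the origin at the bottom-left of its bounding rectangle.
Bottom flange: 10 × 2.4, A = 24 cm², y = 1.2 cm, Ī = 11.52 cm⁴.
Web: 1.8 × 28, A = 50.4 cm², y = 16.4 cm, Ī = 3292.8 cm⁴.
Top flange: 10 × 2.4, A = 24 cm², y = 31.6 cm, Ī = 11.52 cm⁴.
Transfer each piece to the bottom edge using Ī + A·d² with d = y − 0:
  bottom flange: d = 1.2 cm → contributes +46.08 cm⁴
  web: d = 16.4 cm → contributes +16 848 cm⁴
  top flange: d = 31.6 cm → contributes +23 977 cm⁴
Total I = 40 871 cm⁴.

I_base ≈ 4.09 × 10⁴ cm⁴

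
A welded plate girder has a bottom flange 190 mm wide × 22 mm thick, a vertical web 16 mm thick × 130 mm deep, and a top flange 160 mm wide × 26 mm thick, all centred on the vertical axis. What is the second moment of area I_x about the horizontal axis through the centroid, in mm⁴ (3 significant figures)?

I_x ≈ 5.28 × 10⁷ mm⁴

Break the section into simple shapes (no overlaps), measuring from the bottom-left corner of the bounding box.
Bottom plate: 190 × 22, A = 4 180 mm², y = 11 mm, Ī = 168 593 mm⁴.
Web plate: 16 × 130, A = 2 080 mm², y = 87 mm, Ī = 2 929 333 mm⁴.
Top plate: 160 × 26, A = 4 160 mm², y = 165 mm, Ī = 234 347 mm⁴.
Centroid: ȳ = ΣA·y / ΣA = 87.653 mm.
Transfer each piece to the horizontal axis through the centroid using Ī + A·d² with d = y − 87.653:
  bottom plate: d = -76.653 mm → contributes +24 728 684 mm⁴
  web plate: d = -0.65259 mm → contributes +2 930 219 mm⁴
  top plate: d = 77.347 mm → contributes +25 122 053 mm⁴
Total I = 52 780 956 mm⁴.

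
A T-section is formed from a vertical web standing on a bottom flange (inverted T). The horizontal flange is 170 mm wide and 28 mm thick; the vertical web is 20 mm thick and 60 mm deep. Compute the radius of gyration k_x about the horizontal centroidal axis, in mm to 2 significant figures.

Decompose the section into non-overlapping parts with the origin at the bottom-left of its bounding rectangle.
Flange: 170 × 28, A = 4 760 mm², y = 14 mm, Ī = 310 987 mm⁴.
Web: 20 × 60, A = 1 200 mm², y = 58 mm, Ī = 360 000 mm⁴.
Centroid: ȳ = ΣA·y / ΣA = 22.86 mm.
Transfer each piece to the horizontal centroidal axis using Ī + A·d² with d = y − 22.86:
  flange: d = -8.859 mm → contributes +684 566 mm⁴
  web: d = 35.14 mm → contributes +1 841 863 mm⁴
Total I = 2 526 428 mm⁴.
Radius of gyration: k = √(I/A) = √(2 526 428 / 5 960) = 20.59 mm.

k_x ≈ 21 mm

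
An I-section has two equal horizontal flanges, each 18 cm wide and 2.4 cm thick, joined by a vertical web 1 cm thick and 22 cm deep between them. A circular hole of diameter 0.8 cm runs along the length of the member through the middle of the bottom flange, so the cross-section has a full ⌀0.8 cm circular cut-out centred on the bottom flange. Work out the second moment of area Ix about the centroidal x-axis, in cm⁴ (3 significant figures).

Split into non-overlapping primitives; take the origin at the lower-left of the bounding box.
Bottom flange: 18 × 2.4, A = 43.2 cm², y = 1.2 cm, Ī = 20.736 cm⁴.
Web: 1 × 22, A = 22 cm², y = 13.4 cm, Ī = 887.33 cm⁴.
Top flange: 18 × 2.4, A = 43.2 cm², y = 25.6 cm, Ī = 20.736 cm⁴.
Hole (subtracted): ⌀0.8, A = 0.50265 cm², y = 1.2 cm, Ī = 0.020106 cm⁴.
Centroid: ȳ = ΣA·y / ΣA = 13.457 cm.
Transfer each piece to the centroidal x-axis using Ī + A·d² with d = y − 13.457:
  bottom flange: d = -12.257 cm → contributes +6510.7 cm⁴
  web: d = -0.056835 cm → contributes +887.4 cm⁴
  top flange: d = 12.143 cm → contributes +6390.9 cm⁴
  hole: d = -12.257 cm → contributes −75.534 cm⁴
Total I = 13 713 cm⁴.

Ix ≈ 1.37 × 10⁴ cm⁴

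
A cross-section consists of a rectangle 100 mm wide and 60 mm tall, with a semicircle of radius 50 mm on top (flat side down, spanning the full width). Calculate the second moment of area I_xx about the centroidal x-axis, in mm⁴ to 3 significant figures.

Break the section into simple shapes (no overlaps), measuring from the bottom-left corner of the bounding box.
Rectangular body: 100 × 60, A = 6 000 mm², y = 30 mm, Ī = 1 800 000 mm⁴.
Semicircular cap: semicircle r = 50, A = 3 927 mm², y = 81.221 mm, Ī = 685 981 mm⁴.
Centroid: ȳ = ΣA·y / ΣA = 50.262 mm.
Transfer each piece to the centroidal x-axis using Ī + A·d² with d = y − 50.262:
  rectangular body: d = -20.262 mm → contributes +4 263 350 mm⁴
  semicircular cap: d = 30.958 mm → contributes +4 449 702 mm⁴
Total I = 8 713 052 mm⁴.

I_xx ≈ 8.71 × 10⁶ mm⁴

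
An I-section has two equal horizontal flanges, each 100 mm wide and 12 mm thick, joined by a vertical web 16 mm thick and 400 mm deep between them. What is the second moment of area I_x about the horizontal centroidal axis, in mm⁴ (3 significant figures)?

I_x ≈ 1.87 × 10⁸ mm⁴

Break the section into simple shapes (no overlaps), measuring from the bottom-left corner of the bounding box.
Bottom flange: 100 × 12, A = 1 200 mm², y = 6 mm, Ī = 14 400 mm⁴.
Web: 16 × 400, A = 6 400 mm², y = 212 mm, Ī = 85 333 333 mm⁴.
Top flange: 100 × 12, A = 1 200 mm², y = 418 mm, Ī = 14 400 mm⁴.
By symmetry the centroid is at mid-height, ȳ = 212 mm.
Transfer each piece to the horizontal centroidal axis using Ī + A·d² with d = y − 212:
  bottom flange: d = -206 mm → contributes +50 937 600 mm⁴
  web: d = 0 mm → contributes +85 333 333 mm⁴
  top flange: d = 206 mm → contributes +50 937 600 mm⁴
Total I = 187 208 533 mm⁴.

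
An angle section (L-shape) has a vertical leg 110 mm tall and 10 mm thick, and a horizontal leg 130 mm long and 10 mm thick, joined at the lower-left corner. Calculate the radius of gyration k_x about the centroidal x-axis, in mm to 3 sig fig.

Treat the section as a set of non-overlapping primitives; coordinates are from the bounding-box lower-left.
Vertical leg: 10 × 110, A = 1 100 mm², y = 55 mm, Ī = 1 109 167 mm⁴.
Horizontal leg (remainder): 120 × 10, A = 1 200 mm², y = 5 mm, Ī = 10 000 mm⁴.
Centroid: ȳ = ΣA·y / ΣA = 28.913 mm.
Transfer each piece to the centroidal x-axis using Ī + A·d² with d = y − 28.913:
  vertical leg: d = 26.087 mm → contributes +1 857 749 mm⁴
  horizontal leg (remainder): d = -23.913 mm → contributes +696 200 mm⁴
Total I = 2 553 949 mm⁴.
Radius of gyration: k = √(I/A) = √(2 553 949 / 2 300) = 33.323 mm.

k_x ≈ 33.3 mm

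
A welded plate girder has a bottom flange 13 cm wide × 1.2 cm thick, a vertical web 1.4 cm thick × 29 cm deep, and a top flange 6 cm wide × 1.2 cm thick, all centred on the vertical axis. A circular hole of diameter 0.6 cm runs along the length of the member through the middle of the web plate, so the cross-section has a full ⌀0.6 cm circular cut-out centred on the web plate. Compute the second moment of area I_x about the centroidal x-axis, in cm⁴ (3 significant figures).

Break the section into simple shapes (no overlaps), measuring from the bottom-left corner of the bounding box.
Bottom plate: 13 × 1.2, A = 15.6 cm², y = 0.6 cm, Ī = 1.872 cm⁴.
Web plate: 1.4 × 29, A = 40.6 cm², y = 15.7 cm, Ī = 2845.4 cm⁴.
Top plate: 6 × 1.2, A = 7.2 cm², y = 30.8 cm, Ī = 0.864 cm⁴.
Hole (subtracted): ⌀0.6, A = 0.28274 cm², y = 15.7 cm, Ī = 0.0063617 cm⁴.
Centroid: ȳ = ΣA·y / ΣA = 13.69 cm.
Transfer each piece to the centroidal x-axis using Ī + A·d² with d = y − 13.69:
  bottom plate: d = -13.09 cm → contributes +2675.1 cm⁴
  web plate: d = 2.0096 cm → contributes +3009.3 cm⁴
  top plate: d = 17.11 cm → contributes +2108.6 cm⁴
  hole: d = 2.0096 cm → contributes −1.1482 cm⁴
Total I = 7791.8 cm⁴.

I_x ≈ 7790 cm⁴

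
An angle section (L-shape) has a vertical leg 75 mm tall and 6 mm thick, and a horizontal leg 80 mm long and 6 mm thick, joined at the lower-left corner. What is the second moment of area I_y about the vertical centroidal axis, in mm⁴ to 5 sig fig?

I_y ≈ 5.6155 × 10⁵ mm⁴

Treat the section as a set of non-overlapping primitives; coordinates are from the bounding-box lower-left.
Vertical leg: 6 × 75, A = 450 mm², x = 3 mm, Ī = 1 350 mm⁴.
Horizontal leg (remainder): 74 × 6, A = 444 mm², x = 43 mm, Ī = 202 612 mm⁴.
Centroid: x̄ = ΣA·x / ΣA = 22.86577 mm.
Transfer each piece to the vertical centroidal axis using Ī + A·d² with d = x − 22.86577:
  vertical leg: d = -19.86577 mm → contributes +178 942 mm⁴
  horizontal leg (remainder): d = 20.13423 mm → contributes +382603.9 mm⁴
Total I = 561545.9 mm⁴.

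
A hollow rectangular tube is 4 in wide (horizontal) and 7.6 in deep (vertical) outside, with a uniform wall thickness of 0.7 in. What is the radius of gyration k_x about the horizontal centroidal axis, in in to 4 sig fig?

Split into non-overlapping primitives; take the origin at the lower-left of the bounding box.
Outer rectangle: 4 × 7.6, A = 30.4 in², y = 3.8 in, Ī = 146.325 in⁴.
Inner void (subtracted): 2.6 × 6.2, A = 16.12 in², y = 3.8 in, Ī = 51.6377 in⁴.
By symmetry the centroid is at mid-height, ȳ = 3.8 in.
All pieces are centred on the horizontal centroidal axis, so I = ΣĪ (holes subtracted) = 94.6876 in⁴.
Radius of gyration: k = √(I/A) = √(94.6876 / 14.28) = 2.57503 in.

k_x ≈ 2.575 in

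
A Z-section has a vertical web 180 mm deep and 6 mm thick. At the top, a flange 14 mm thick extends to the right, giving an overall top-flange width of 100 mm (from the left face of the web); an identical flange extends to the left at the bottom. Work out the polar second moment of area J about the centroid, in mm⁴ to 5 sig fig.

J ≈ 2.9612 × 10⁷ mm⁴

Split into non-overlapping primitives; take the origin at the lower-left of the bounding box.
Web: 6 × 180, A = 1 080 mm², y = 90 mm, Ī = 2 916 000 mm⁴.
Top flange (beyond web): 94 × 14, A = 1 316 mm², y = 173 mm, Ī = 21494.67 mm⁴.
Bottom flange (beyond web): 94 × 14, A = 1 316 mm², y = 7 mm, Ī = 21494.67 mm⁴.
Centroid: ȳ = ΣA·y / ΣA = 90 mm.
Transfer each piece to the centroidal x-axis using Ī + A·d² with d = y − 90:
  web: d = 0 mm → contributes +2 916 000 mm⁴
  top flange (beyond web): d = 83 mm → contributes +9 087 419 mm⁴
  bottom flange (beyond web): d = -83 mm → contributes +9 087 419 mm⁴
Total I = 21 090 837 mm⁴.
For the y-axis: x̄ = 97 mm.
Repeating about the centroidal y-axis gives I_y = 8 521 269 mm⁴.
Polar second moment: J = I_x + I_y = 29 612 107 mm⁴.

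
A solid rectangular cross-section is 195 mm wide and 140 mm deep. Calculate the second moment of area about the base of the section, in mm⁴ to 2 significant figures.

I_base ≈ 1.8 × 10⁸ mm⁴

The section: 195 × 140, A = 27 300 mm², y = 70 mm, Ī = 44 590 000 mm⁴.
Transfer it to the bottom edge using Ī + A·d² with d = y − 0:
  the section: d = 70 mm → contributes +178 360 000 mm⁴
Total I = 178 360 000 mm⁴.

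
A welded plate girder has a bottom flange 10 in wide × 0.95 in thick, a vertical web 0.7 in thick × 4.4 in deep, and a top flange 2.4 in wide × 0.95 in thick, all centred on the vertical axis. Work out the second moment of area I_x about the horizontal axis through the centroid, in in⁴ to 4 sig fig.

I_x ≈ 65.05 in⁴

Treat the section as a set of non-overlapping primitives; coordinates are from the bounding-box lower-left.
Bottom plate: 10 × 0.95, A = 9.5 in², y = 0.475 in, Ī = 0.714479 in⁴.
Web plate: 0.7 × 4.4, A = 3.08 in², y = 3.15 in, Ī = 4.96907 in⁴.
Top plate: 2.4 × 0.95, A = 2.28 in², y = 5.825 in, Ī = 0.171475 in⁴.
Centroid: ȳ = ΣA·y / ΣA = 1.8503 in.
Transfer each piece to the horizontal axis through the centroid using Ī + A·d² with d = y − 1.8503:
  bottom plate: d = -1.3753 in → contributes +18.6833 in⁴
  web plate: d = 1.2997 in → contributes +10.1718 in⁴
  top plate: d = 3.9747 in → contributes +36.1914 in⁴
Total I = 65.0466 in⁴.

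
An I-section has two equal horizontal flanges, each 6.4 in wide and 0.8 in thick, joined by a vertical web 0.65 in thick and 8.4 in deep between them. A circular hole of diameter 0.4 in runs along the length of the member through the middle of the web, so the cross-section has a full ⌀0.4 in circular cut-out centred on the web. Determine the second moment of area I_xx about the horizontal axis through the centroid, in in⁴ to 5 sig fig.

Decompose the section into non-overlapping parts with the origin at the bottom-left of its bounding rectangle.
Bottom flange: 6.4 × 0.8, A = 5.12 in², y = 0.4 in, Ī = 0.2730667 in⁴.
Web: 0.65 × 8.4, A = 5.46 in², y = 5 in, Ī = 32.1048 in⁴.
Top flange: 6.4 × 0.8, A = 5.12 in², y = 9.6 in, Ī = 0.2730667 in⁴.
Hole (subtracted): ⌀0.4, A = 0.1256637 in², y = 5 in, Ī = 0.001256637 in⁴.
By symmetry the centroid is at mid-height, ȳ = 5 in.
Transfer each piece to the horizontal axis through the centroid using Ī + A·d² with d = y − 5:
  bottom flange: d = -4.6 in → contributes +108.6123 in⁴
  web: d = 0 in → contributes +32.1048 in⁴
  top flange: d = 4.6 in → contributes +108.6123 in⁴
  hole: d = 0 in → contributes −0.001256637 in⁴
Total I = 249.3281 in⁴.

I_xx ≈ 249.33 in⁴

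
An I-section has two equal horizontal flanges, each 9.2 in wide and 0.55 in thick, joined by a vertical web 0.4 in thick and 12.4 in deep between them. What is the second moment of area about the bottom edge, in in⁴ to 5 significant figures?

Break the section into simple shapes (no overlaps), measuring from the bottom-left corner of the bounding box.
Bottom flange: 9.2 × 0.55, A = 5.06 in², y = 0.275 in, Ī = 0.1275542 in⁴.
Web: 0.4 × 12.4, A = 4.96 in², y = 6.75 in, Ī = 63.55413 in⁴.
Top flange: 9.2 × 0.55, A = 5.06 in², y = 13.225 in, Ī = 0.1275542 in⁴.
Transfer each piece to the bottom edge using Ī + A·d² with d = y − 0:
  bottom flange: d = 0.275 in → contributes +0.5102167 in⁴
  web: d = 6.75 in → contributes +289.5441 in⁴
  top flange: d = 13.225 in → contributes +885.1247 in⁴
Total I = 1175.179 in⁴.

I_base ≈ 1175.2 in⁴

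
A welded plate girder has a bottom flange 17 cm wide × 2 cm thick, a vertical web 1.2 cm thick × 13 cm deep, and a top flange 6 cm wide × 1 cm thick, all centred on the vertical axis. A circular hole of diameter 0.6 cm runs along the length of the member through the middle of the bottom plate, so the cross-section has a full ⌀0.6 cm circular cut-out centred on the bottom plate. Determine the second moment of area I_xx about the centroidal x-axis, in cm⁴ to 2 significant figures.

I_xx ≈ 1600 cm⁴

Break the section into simple shapes (no overlaps), measuring from the bottom-left corner of the bounding box.
Bottom plate: 17 × 2, A = 34 cm², y = 1 cm, Ī = 11.33 cm⁴.
Web plate: 1.2 × 13, A = 15.6 cm², y = 8.5 cm, Ī = 219.7 cm⁴.
Top plate: 6 × 1, A = 6 cm², y = 15.5 cm, Ī = 0.5 cm⁴.
Hole (subtracted): ⌀0.6, A = 0.2827 cm², y = 1 cm, Ī = 0.006362 cm⁴.
Centroid: ȳ = ΣA·y / ΣA = 4.688 cm.
Transfer each piece to the centroidal x-axis using Ī + A·d² with d = y − 4.688:
  bottom plate: d = -3.688 cm → contributes +473.7 cm⁴
  web plate: d = 3.812 cm → contributes +446.4 cm⁴
  top plate: d = 10.81 cm → contributes +701.9 cm⁴
  hole: d = -3.688 cm → contributes −3.852 cm⁴
Total I = 1 618 cm⁴.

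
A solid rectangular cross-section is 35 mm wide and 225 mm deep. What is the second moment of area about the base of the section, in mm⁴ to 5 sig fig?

The section: 35 × 225, A = 7 875 mm², y = 112.5 mm, Ī = 33 222 656 mm⁴.
Transfer it to the bottom edge using Ī + A·d² with d = y − 0:
  the section: d = 112.5 mm → contributes +132 890 625 mm⁴
Total I = 132 890 625 mm⁴.

I_base ≈ 1.3289 × 10⁸ mm⁴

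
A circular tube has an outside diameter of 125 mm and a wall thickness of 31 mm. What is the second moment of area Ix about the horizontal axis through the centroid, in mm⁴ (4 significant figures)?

Treat the section as a set of non-overlapping primitives; coordinates are from the bounding-box lower-left.
Outer circle: ⌀125, A = 12271.8 mm², y = 62.5 mm, Ī = 11 984 225 mm⁴.
Bore (subtracted): ⌀63, A = 3117.25 mm², y = 62.5 mm, Ī = 773 272 mm⁴.
By symmetry the centroid is at mid-height, ȳ = 62.5 mm.
All pieces are centred on the horizontal axis through the centroid, so I = ΣĪ (holes subtracted) = 11 210 953 mm⁴.

Ix ≈ 1.121 × 10⁷ mm⁴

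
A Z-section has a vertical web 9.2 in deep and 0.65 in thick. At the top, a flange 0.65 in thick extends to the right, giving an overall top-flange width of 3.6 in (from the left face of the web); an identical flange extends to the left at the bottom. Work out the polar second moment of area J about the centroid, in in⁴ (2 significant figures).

J ≈ 130 in⁴

Decompose the section into non-overlapping parts with the origin at the bottom-left of its bounding rectangle.
Web: 0.65 × 9.2, A = 5.98 in², y = 4.6 in, Ī = 42.18 in⁴.
Top flange (beyond web): 2.95 × 0.65, A = 1.918 in², y = 8.875 in, Ī = 0.06751 in⁴.
Bottom flange (beyond web): 2.95 × 0.65, A = 1.918 in², y = 0.325 in, Ī = 0.06751 in⁴.
Centroid: ȳ = ΣA·y / ΣA = 4.6 in.
Transfer each piece to the centroidal x-axis using Ī + A·d² with d = y − 4.6:
  web: d = 0 in → contributes +42.18 in⁴
  top flange (beyond web): d = 4.275 in → contributes +35.11 in⁴
  bottom flange (beyond web): d = -4.275 in → contributes +35.11 in⁴
Total I = 112.4 in⁴.
For the y-axis: x̄ = 3.275 in.
Repeating about the centroidal y-axis gives I_y = 15.42 in⁴.
Polar second moment: J = I_x + I_y = 127.8 in⁴.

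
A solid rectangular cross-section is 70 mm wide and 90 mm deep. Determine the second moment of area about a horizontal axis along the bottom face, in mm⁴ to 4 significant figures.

I_base ≈ 1.701 × 10⁷ mm⁴

The section: 70 × 90, A = 6 300 mm², y = 45 mm, Ī = 4 252 500 mm⁴.
Transfer it to a horizontal axis along the bottom face using Ī + A·d² with d = y − 0:
  the section: d = 45 mm → contributes +17 010 000 mm⁴
Total I = 17 010 000 mm⁴.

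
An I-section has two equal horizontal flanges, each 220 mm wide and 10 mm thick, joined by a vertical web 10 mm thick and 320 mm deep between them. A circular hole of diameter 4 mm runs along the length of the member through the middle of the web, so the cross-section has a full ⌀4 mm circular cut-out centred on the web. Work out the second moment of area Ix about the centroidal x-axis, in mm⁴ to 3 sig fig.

Ix ≈ 1.47 × 10⁸ mm⁴

Split into non-overlapping primitives; take the origin at the lower-left of the bounding box.
Bottom flange: 220 × 10, A = 2 200 mm², y = 5 mm, Ī = 18 333 mm⁴.
Web: 10 × 320, A = 3 200 mm², y = 170 mm, Ī = 27 306 667 mm⁴.
Top flange: 220 × 10, A = 2 200 mm², y = 335 mm, Ī = 18 333 mm⁴.
Hole (subtracted): ⌀4, A = 12.566 mm², y = 170 mm, Ī = 12.566 mm⁴.
By symmetry the centroid is at mid-height, ȳ = 170 mm.
Transfer each piece to the centroidal x-axis using Ī + A·d² with d = y − 170:
  bottom flange: d = -165 mm → contributes +59 913 333 mm⁴
  web: d = 0 mm → contributes +27 306 667 mm⁴
  top flange: d = 165 mm → contributes +59 913 333 mm⁴
  hole: d = 0 mm → contributes −12.566 mm⁴
Total I = 147 133 321 mm⁴.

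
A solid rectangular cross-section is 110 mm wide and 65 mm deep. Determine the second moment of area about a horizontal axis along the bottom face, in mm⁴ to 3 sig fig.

I_base ≈ 1.01 × 10⁷ mm⁴

The section: 110 × 65, A = 7 150 mm², y = 32.5 mm, Ī = 2 517 396 mm⁴.
Transfer it to the base of the section using Ī + A·d² with d = y − 0:
  the section: d = 32.5 mm → contributes +10 069 583 mm⁴
Total I = 10 069 583 mm⁴.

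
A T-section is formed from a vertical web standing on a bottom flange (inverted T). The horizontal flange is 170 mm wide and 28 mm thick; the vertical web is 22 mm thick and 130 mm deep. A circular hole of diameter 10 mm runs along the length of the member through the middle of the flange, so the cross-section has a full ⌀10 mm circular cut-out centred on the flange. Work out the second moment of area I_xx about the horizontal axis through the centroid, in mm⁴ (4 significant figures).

I_xx ≈ 1.542 × 10⁷ mm⁴

Treat the section as a set of non-overlapping primitives; coordinates are from the bounding-box lower-left.
Flange: 170 × 28, A = 4 760 mm², y = 14 mm, Ī = 310 987 mm⁴.
Web: 22 × 130, A = 2 860 mm², y = 93 mm, Ī = 4 027 833 mm⁴.
Hole (subtracted): ⌀10, A = 78.5398 mm², y = 14 mm, Ī = 490.874 mm⁴.
Centroid: ȳ = ΣA·y / ΣA = 43.9597 mm.
Transfer each piece to the horizontal axis through the centroid using Ī + A·d² with d = y − 43.9597:
  flange: d = -29.9597 mm → contributes +4 583 489 mm⁴
  web: d = 49.0403 mm → contributes +10 905 989 mm⁴
  hole: d = -29.9597 mm → contributes −70 987 mm⁴
Total I = 15 418 491 mm⁴.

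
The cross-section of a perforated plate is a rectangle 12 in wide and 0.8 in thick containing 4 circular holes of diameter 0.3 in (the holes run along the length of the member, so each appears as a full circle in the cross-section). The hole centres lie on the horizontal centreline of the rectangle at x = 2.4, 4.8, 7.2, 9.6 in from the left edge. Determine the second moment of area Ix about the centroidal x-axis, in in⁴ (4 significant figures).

Decompose the section into non-overlapping parts with the origin at the bottom-left of its bounding rectangle.
Plate: 12 × 0.8, A = 9.6 in², y = 0.4 in, Ī = 0.512 in⁴.
Hole 1 (subtracted): ⌀0.3, A = 0.0706858 in², y = 0.4 in, Ī = 0.000397608 in⁴.
Hole 2 (subtracted): ⌀0.3, A = 0.0706858 in², y = 0.4 in, Ī = 0.000397608 in⁴.
Hole 3 (subtracted): ⌀0.3, A = 0.0706858 in², y = 0.4 in, Ī = 0.000397608 in⁴.
Hole 4 (subtracted): ⌀0.3, A = 0.0706858 in², y = 0.4 in, Ī = 0.000397608 in⁴.
By symmetry the centroid is at mid-height, ȳ = 0.4 in.
All pieces are centred on the centroidal x-axis, so I = ΣĪ (holes subtracted) = 0.51041 in⁴.

Ix ≈ 0.5104 in⁴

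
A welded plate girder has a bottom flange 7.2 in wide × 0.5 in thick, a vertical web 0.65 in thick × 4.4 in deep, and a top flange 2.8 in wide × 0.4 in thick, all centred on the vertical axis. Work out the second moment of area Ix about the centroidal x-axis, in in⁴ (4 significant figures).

Decompose the section into non-overlapping parts with the origin at the bottom-left of its bounding rectangle.
Bottom plate: 7.2 × 0.5, A = 3.6 in², y = 0.25 in, Ī = 0.075 in⁴.
Web plate: 0.65 × 4.4, A = 2.86 in², y = 2.7 in, Ī = 4.61413 in⁴.
Top plate: 2.8 × 0.4, A = 1.12 in², y = 5.1 in, Ī = 0.0149333 in⁴.
Centroid: ȳ = ΣA·y / ΣA = 1.89103 in.
Transfer each piece to the centroidal x-axis using Ī + A·d² with d = y − 1.89103:
  bottom plate: d = -1.64103 in → contributes +9.76971 in⁴
  web plate: d = 0.808971 in → contributes +6.48581 in⁴
  top plate: d = 3.20897 in → contributes +11.5481 in⁴
Total I = 27.8037 in⁴.

Ix ≈ 27.80 in⁴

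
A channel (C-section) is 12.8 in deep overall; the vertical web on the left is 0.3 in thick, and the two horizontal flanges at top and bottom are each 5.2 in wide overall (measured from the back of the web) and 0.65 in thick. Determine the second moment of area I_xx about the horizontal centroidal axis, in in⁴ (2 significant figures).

Decompose the section into non-overlapping parts with the origin at the bottom-left of its bounding rectangle.
Web: 0.3 × 12.8, A = 3.84 in², y = 6.4 in, Ī = 52.43 in⁴.
Top flange (beyond web): 4.9 × 0.65, A = 3.185 in², y = 12.48 in, Ī = 0.1121 in⁴.
Bottom flange (beyond web): 4.9 × 0.65, A = 3.185 in², y = 0.325 in, Ī = 0.1121 in⁴.
By symmetry the centroid is at mid-height, ȳ = 6.4 in.
Transfer each piece to the horizontal centroidal axis using Ī + A·d² with d = y − 6.4:
  web: d = 0 in → contributes +52.43 in⁴
  top flange (beyond web): d = 6.075 in → contributes +117.7 in⁴
  bottom flange (beyond web): d = -6.075 in → contributes +117.7 in⁴
Total I = 287.7 in⁴.

I_xx ≈ 290 in⁴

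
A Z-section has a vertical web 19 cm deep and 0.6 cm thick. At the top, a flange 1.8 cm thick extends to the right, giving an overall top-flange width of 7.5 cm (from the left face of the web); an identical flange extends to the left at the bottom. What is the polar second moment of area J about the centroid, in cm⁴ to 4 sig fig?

J ≈ 2635 cm⁴

Treat the section as a set of non-overlapping primitives; coordinates are from the bounding-box lower-left.
Web: 0.6 × 19, A = 11.4 cm², y = 9.5 cm, Ī = 342.95 cm⁴.
Top flange (beyond web): 6.9 × 1.8, A = 12.42 cm², y = 18.1 cm, Ī = 3.3534 cm⁴.
Bottom flange (beyond web): 6.9 × 1.8, A = 12.42 cm², y = 0.9 cm, Ī = 3.3534 cm⁴.
Centroid: ȳ = ΣA·y / ΣA = 9.5 cm.
Transfer each piece to the centroidal x-axis using Ī + A·d² with d = y − 9.5:
  web: d = 0 cm → contributes +342.95 cm⁴
  top flange (beyond web): d = 8.6 cm → contributes +921.937 cm⁴
  bottom flange (beyond web): d = -8.6 cm → contributes +921.937 cm⁴
Total I = 2186.82 cm⁴.
For the y-axis: x̄ = 7.2 cm.
Repeating about the centroidal y-axis gives I_y = 448.207 cm⁴.
Polar second moment: J = I_x + I_y = 2635.03 cm⁴.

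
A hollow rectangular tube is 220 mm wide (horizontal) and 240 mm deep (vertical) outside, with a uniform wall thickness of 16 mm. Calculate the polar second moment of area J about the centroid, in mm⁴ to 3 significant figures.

J ≈ 2.10 × 10⁸ mm⁴

Split into non-overlapping primitives; take the origin at the lower-left of the bounding box.
Outer rectangle: 220 × 240, A = 52 800 mm², y = 120 mm, Ī = 253 440 000 mm⁴.
Inner void (subtracted): 188 × 208, A = 39 104 mm², y = 120 mm, Ī = 140 982 955 mm⁴.
By symmetry the centroid is at mid-height, ȳ = 120 mm.
All pieces are centred on the centroidal x-axis, so I = ΣĪ (holes subtracted) = 112 457 045 mm⁴.
Repeating about the centroidal y-axis gives I_y = 97 785 685 mm⁴.
Polar second moment: J = I_x + I_y = 210 242 731 mm⁴.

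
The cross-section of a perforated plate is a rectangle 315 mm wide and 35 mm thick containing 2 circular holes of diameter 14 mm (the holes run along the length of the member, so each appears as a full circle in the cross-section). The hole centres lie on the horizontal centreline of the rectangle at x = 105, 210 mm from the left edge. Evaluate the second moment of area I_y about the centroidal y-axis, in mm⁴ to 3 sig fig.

Break the section into simple shapes (no overlaps), measuring from the bottom-left corner of the bounding box.
Plate: 315 × 35, A = 11 025 mm², x = 157.5 mm, Ī = 91 162 969 mm⁴.
Hole 1 (subtracted): ⌀14, A = 153.94 mm², x = 105 mm, Ī = 1885.7 mm⁴.
Hole 2 (subtracted): ⌀14, A = 153.94 mm², x = 210 mm, Ī = 1885.7 mm⁴.
By symmetry the centroid is at mid-width, x̄ = 157.5 mm.
Transfer each piece to the centroidal y-axis using Ī + A·d² with d = x − 157.5:
  plate: d = 0 mm → contributes +91 162 969 mm⁴
  hole 1: d = -52.5 mm → contributes −426 177 mm⁴
  hole 2: d = 52.5 mm → contributes −426 177 mm⁴
Total I = 90 310 614 mm⁴.

I_y ≈ 9.03 × 10⁷ mm⁴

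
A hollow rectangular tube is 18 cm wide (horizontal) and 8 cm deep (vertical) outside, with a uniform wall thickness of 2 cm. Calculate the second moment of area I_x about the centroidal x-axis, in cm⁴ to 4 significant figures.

I_x ≈ 693.3 cm⁴

Split into non-overlapping primitives; take the origin at the lower-left of the bounding box.
Outer rectangle: 18 × 8, A = 144 cm², y = 4 cm, Ī = 768 cm⁴.
Inner void (subtracted): 14 × 4, A = 56 cm², y = 4 cm, Ī = 74.6667 cm⁴.
By symmetry the centroid is at mid-height, ȳ = 4 cm.
All pieces are centred on the centroidal x-axis, so I = ΣĪ (holes subtracted) = 693.333 cm⁴.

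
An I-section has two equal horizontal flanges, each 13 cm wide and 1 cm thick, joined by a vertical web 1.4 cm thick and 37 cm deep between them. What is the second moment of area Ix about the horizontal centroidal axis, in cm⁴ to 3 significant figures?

Decompose the section into non-overlapping parts with the origin at the bottom-left of its bounding rectangle.
Bottom flange: 13 × 1, A = 13 cm², y = 0.5 cm, Ī = 1.0833 cm⁴.
Web: 1.4 × 37, A = 51.8 cm², y = 19.5 cm, Ī = 5909.5 cm⁴.
Top flange: 13 × 1, A = 13 cm², y = 38.5 cm, Ī = 1.0833 cm⁴.
By symmetry the centroid is at mid-height, ȳ = 19.5 cm.
Transfer each piece to the horizontal centroidal axis using Ī + A·d² with d = y − 19.5:
  bottom flange: d = -19 cm → contributes +4694.1 cm⁴
  web: d = 0 cm → contributes +5909.5 cm⁴
  top flange: d = 19 cm → contributes +4694.1 cm⁴
Total I = 15 298 cm⁴.

Ix ≈ 1.53 × 10⁴ cm⁴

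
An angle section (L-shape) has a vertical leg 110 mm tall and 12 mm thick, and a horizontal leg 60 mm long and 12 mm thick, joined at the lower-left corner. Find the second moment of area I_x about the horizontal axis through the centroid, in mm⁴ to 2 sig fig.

I_x ≈ 2.3 × 10⁶ mm⁴

Treat the section as a set of non-overlapping primitives; coordinates are from the bounding-box lower-left.
Vertical leg: 12 × 110, A = 1 320 mm², y = 55 mm, Ī = 1 331 000 mm⁴.
Horizontal leg (remainder): 48 × 12, A = 576 mm², y = 6 mm, Ī = 6 912 mm⁴.
Centroid: ȳ = ΣA·y / ΣA = 40.11 mm.
Transfer each piece to the horizontal axis through the centroid using Ī + A·d² with d = y − 40.11:
  vertical leg: d = 14.89 mm → contributes +1 623 506 mm⁴
  horizontal leg (remainder): d = -34.11 mm → contributes +677 238 mm⁴
Total I = 2 300 743 mm⁴.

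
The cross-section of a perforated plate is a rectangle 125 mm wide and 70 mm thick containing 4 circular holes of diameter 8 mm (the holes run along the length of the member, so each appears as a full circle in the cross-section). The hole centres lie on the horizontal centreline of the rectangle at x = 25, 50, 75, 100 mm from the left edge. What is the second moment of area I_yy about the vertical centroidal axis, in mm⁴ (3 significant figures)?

I_yy ≈ 1.12 × 10⁷ mm⁴

Treat the section as a set of non-overlapping primitives; coordinates are from the bounding-box lower-left.
Plate: 125 × 70, A = 8 750 mm², x = 62.5 mm, Ī = 11 393 229 mm⁴.
Hole 1 (subtracted): ⌀8, A = 50.265 mm², x = 25 mm, Ī = 201.06 mm⁴.
Hole 2 (subtracted): ⌀8, A = 50.265 mm², x = 50 mm, Ī = 201.06 mm⁴.
Hole 3 (subtracted): ⌀8, A = 50.265 mm², x = 75 mm, Ī = 201.06 mm⁴.
Hole 4 (subtracted): ⌀8, A = 50.265 mm², x = 100 mm, Ī = 201.06 mm⁴.
By symmetry the centroid is at mid-width, x̄ = 62.5 mm.
Transfer each piece to the vertical centroidal axis using Ī + A·d² with d = x − 62.5:
  plate: d = 0 mm → contributes +11 393 229 mm⁴
  hole 1: d = -37.5 mm → contributes −70 887 mm⁴
  hole 2: d = -12.5 mm → contributes −8 055 mm⁴
  hole 3: d = 12.5 mm → contributes −8 055 mm⁴
  hole 4: d = 37.5 mm → contributes −70 887 mm⁴
Total I = 11 235 345 mm⁴.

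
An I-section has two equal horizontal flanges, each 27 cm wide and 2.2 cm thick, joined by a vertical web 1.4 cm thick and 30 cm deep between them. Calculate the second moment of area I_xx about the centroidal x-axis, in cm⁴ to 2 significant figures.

Decompose the section into non-overlapping parts with the origin at the bottom-left of its bounding rectangle.
Bottom flange: 27 × 2.2, A = 59.4 cm², y = 1.1 cm, Ī = 23.96 cm⁴.
Web: 1.4 × 30, A = 42 cm², y = 17.2 cm, Ī = 3 150 cm⁴.
Top flange: 27 × 2.2, A = 59.4 cm², y = 33.3 cm, Ī = 23.96 cm⁴.
By symmetry the centroid is at mid-height, ȳ = 17.2 cm.
Transfer each piece to the centroidal x-axis using Ī + A·d² with d = y − 17.2:
  bottom flange: d = -16.1 cm → contributes +15 421 cm⁴
  web: d = 0 cm → contributes +3 150 cm⁴
  top flange: d = 16.1 cm → contributes +15 421 cm⁴
Total I = 33 992 cm⁴.

I_xx ≈ 3.4 × 10⁴ cm⁴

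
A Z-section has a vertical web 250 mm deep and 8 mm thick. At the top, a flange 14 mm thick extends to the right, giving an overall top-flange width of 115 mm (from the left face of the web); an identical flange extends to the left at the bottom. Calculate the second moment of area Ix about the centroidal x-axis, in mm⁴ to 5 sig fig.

Ix ≈ 5.2182 × 10⁷ mm⁴

Split into non-overlapping primitives; take the origin at the lower-left of the bounding box.
Web: 8 × 250, A = 2 000 mm², y = 125 mm, Ī = 10 416 667 mm⁴.
Top flange (beyond web): 107 × 14, A = 1 498 mm², y = 243 mm, Ī = 24467.33 mm⁴.
Bottom flange (beyond web): 107 × 14, A = 1 498 mm², y = 7 mm, Ī = 24467.33 mm⁴.
Centroid: ȳ = ΣA·y / ΣA = 125 mm.
Transfer each piece to the centroidal x-axis using Ī + A·d² with d = y − 125:
  web: d = 0 mm → contributes +10 416 667 mm⁴
  top flange (beyond web): d = 118 mm → contributes +20 882 619 mm⁴
  bottom flange (beyond web): d = -118 mm → contributes +20 882 619 mm⁴
Total I = 52 181 905 mm⁴.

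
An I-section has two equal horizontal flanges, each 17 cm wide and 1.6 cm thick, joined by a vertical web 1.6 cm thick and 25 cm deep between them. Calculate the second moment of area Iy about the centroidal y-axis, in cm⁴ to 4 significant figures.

Decompose the section into non-overlapping parts with the origin at the bottom-left of its bounding rectangle.
Bottom flange: 17 × 1.6, A = 27.2 cm², x = 8.5 cm, Ī = 655.067 cm⁴.
Web: 1.6 × 25, A = 40 cm², x = 8.5 cm, Ī = 8.53333 cm⁴.
Top flange: 17 × 1.6, A = 27.2 cm², x = 8.5 cm, Ī = 655.067 cm⁴.
By symmetry the centroid is at mid-width, x̄ = 8.5 cm.
All pieces are centred on the centroidal y-axis, so I = ΣĪ = 1318.67 cm⁴.

Iy ≈ 1319 cm⁴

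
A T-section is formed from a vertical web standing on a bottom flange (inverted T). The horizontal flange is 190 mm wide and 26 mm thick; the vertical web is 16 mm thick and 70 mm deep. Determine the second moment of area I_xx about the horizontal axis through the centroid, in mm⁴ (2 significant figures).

Break the section into simple shapes (no overlaps), measuring from the bottom-left corner of the bounding box.
Flange: 190 × 26, A = 4 940 mm², y = 13 mm, Ī = 278 287 mm⁴.
Web: 16 × 70, A = 1 120 mm², y = 61 mm, Ī = 457 333 mm⁴.
Centroid: ȳ = ΣA·y / ΣA = 21.87 mm.
Transfer each piece to the horizontal axis through the centroid using Ī + A·d² with d = y − 21.87:
  flange: d = -8.871 mm → contributes +667 063 mm⁴
  web: d = 39.13 mm → contributes +2 172 116 mm⁴
Total I = 2 839 180 mm⁴.

I_xx ≈ 2.8 × 10⁶ mm⁴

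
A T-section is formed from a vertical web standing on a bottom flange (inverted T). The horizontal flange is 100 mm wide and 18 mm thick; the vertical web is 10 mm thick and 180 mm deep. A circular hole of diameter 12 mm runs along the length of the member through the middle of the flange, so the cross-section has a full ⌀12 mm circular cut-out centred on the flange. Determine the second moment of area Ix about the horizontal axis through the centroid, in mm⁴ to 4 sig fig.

Ix ≈ 1.344 × 10⁷ mm⁴

Break the section into simple shapes (no overlaps), measuring from the bottom-left corner of the bounding box.
Flange: 100 × 18, A = 1 800 mm², y = 9 mm, Ī = 48 600 mm⁴.
Web: 10 × 180, A = 1 800 mm², y = 108 mm, Ī = 4 860 000 mm⁴.
Hole (subtracted): ⌀12, A = 113.097 mm², y = 9 mm, Ī = 1017.88 mm⁴.
Centroid: ȳ = ΣA·y / ΣA = 60.1055 mm.
Transfer each piece to the horizontal axis through the centroid using Ī + A·d² with d = y − 60.1055:
  flange: d = -51.1055 mm → contributes +4 749 795 mm⁴
  web: d = 47.8945 mm → contributes +8 988 985 mm⁴
  hole: d = -51.1055 mm → contributes −296 403 mm⁴
Total I = 13 442 377 mm⁴.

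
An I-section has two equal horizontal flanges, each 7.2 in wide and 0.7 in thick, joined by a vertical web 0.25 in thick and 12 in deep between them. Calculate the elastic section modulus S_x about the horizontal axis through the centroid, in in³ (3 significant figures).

Break the section into simple shapes (no overlaps), measuring from the bottom-left corner of the bounding box.
Bottom flange: 7.2 × 0.7, A = 5.04 in², y = 0.35 in, Ī = 0.2058 in⁴.
Web: 0.25 × 12, A = 3 in², y = 6.7 in, Ī = 36 in⁴.
Top flange: 7.2 × 0.7, A = 5.04 in², y = 13.05 in, Ī = 0.2058 in⁴.
By symmetry the centroid is at mid-height, ȳ = 6.7 in.
Transfer each piece to the horizontal axis through the centroid using Ī + A·d² with d = y − 6.7:
  bottom flange: d = -6.35 in → contributes +203.43 in⁴
  web: d = 0 in → contributes +36 in⁴
  top flange: d = 6.35 in → contributes +203.43 in⁴
Total I = 442.86 in⁴.
Extreme fibre distance c = 6.7 in; S = I/c = 66.099 in³.

S_x ≈ 66.1 in³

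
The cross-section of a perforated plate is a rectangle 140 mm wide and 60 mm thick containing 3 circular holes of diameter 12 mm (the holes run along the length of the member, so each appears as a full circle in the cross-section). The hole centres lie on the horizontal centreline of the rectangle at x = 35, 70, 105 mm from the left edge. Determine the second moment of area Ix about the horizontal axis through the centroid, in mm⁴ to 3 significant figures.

Treat the section as a set of non-overlapping primitives; coordinates are from the bounding-box lower-left.
Plate: 140 × 60, A = 8 400 mm², y = 30 mm, Ī = 2 520 000 mm⁴.
Hole 1 (subtracted): ⌀12, A = 113.1 mm², y = 30 mm, Ī = 1017.9 mm⁴.
Hole 2 (subtracted): ⌀12, A = 113.1 mm², y = 30 mm, Ī = 1017.9 mm⁴.
Hole 3 (subtracted): ⌀12, A = 113.1 mm², y = 30 mm, Ī = 1017.9 mm⁴.
By symmetry the centroid is at mid-height, ȳ = 30 mm.
All pieces are centred on the horizontal axis through the centroid, so I = ΣĪ (holes subtracted) = 2 516 946 mm⁴.

Ix ≈ 2.52 × 10⁶ mm⁴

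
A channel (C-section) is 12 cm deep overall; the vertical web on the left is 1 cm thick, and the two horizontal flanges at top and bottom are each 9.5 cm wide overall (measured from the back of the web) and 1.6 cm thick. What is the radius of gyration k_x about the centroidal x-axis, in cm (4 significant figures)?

Break the section into simple shapes (no overlaps), measuring from the bottom-left corner of the bounding box.
Web: 1 × 12, A = 12 cm², y = 6 cm, Ī = 144 cm⁴.
Top flange (beyond web): 8.5 × 1.6, A = 13.6 cm², y = 11.2 cm, Ī = 2.90133 cm⁴.
Bottom flange (beyond web): 8.5 × 1.6, A = 13.6 cm², y = 0.8 cm, Ī = 2.90133 cm⁴.
By symmetry the centroid is at mid-height, ȳ = 6 cm.
Transfer each piece to the centroidal x-axis using Ī + A·d² with d = y − 6:
  web: d = 0 cm → contributes +144 cm⁴
  top flange (beyond web): d = 5.2 cm → contributes +370.645 cm⁴
  bottom flange (beyond web): d = -5.2 cm → contributes +370.645 cm⁴
Total I = 885.291 cm⁴.
Radius of gyration: k = √(I/A) = √(885.291 / 39.2) = 4.75226 cm.

k_x ≈ 4.752 cm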